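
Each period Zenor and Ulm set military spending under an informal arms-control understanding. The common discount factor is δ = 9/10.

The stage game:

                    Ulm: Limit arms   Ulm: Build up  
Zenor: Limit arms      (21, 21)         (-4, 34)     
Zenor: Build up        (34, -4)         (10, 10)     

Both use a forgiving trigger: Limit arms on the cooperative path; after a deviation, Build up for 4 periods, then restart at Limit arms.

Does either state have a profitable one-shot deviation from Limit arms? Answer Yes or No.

IC: δ+…+δ^4 ≥ (34−21)/(21−10) = 13/11.
At δ = 9/10: partial sum = 3.0951 ≥ 1.1818. Cooperation sustainable.

No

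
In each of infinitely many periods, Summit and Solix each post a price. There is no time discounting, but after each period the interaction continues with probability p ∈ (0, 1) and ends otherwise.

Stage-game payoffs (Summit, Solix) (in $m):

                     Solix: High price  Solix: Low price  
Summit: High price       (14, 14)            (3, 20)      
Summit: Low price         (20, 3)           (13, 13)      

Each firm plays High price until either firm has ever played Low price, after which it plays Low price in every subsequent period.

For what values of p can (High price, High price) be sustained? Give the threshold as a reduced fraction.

Expected cooperation value is 14 + p·14 + p²·14 + … = 14/(1−p); deviation gives 20 + p·13/(1−p).
14 ≥ 20(1−p) + 13p ⇒ 7p ≥ 6 ⇒ p ≥ 6/7.

6/7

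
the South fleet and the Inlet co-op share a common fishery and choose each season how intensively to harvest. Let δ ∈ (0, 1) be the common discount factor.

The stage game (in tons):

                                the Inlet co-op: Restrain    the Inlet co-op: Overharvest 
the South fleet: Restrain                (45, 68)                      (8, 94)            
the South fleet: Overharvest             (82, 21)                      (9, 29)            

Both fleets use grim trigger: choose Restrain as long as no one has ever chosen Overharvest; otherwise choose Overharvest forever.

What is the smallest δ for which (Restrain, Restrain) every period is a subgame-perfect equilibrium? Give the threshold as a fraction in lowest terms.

the South fleet's threshold: (82−45)/(82−9) = 37/73.
the Inlet co-op's threshold: (94−68)/(94−29) = 2/5.
37/73 > 2/5, so the South fleet binds and δ* = 37/73.

37/73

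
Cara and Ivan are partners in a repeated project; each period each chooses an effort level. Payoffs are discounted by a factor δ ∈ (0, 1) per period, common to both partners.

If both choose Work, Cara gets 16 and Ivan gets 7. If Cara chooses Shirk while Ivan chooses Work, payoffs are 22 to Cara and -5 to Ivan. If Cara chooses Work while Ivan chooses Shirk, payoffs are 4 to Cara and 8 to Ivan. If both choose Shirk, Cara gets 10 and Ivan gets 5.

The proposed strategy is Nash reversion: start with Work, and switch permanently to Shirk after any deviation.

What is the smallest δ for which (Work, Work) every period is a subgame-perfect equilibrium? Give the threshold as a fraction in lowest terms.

Cara: cooperation gives 16 each period; deviation gives 22 once then 10 forever.
  16/(1−δ) ≥ 22 + 10δ/(1−δ) ⇒ δ ≥ 6/12 = 1/2.
Ivan: cooperation gives 7 each period; deviation gives 8 once then 5 forever.
  δ ≥ 1/3.
Both must hold, so the binding constraint is Cara's: δ ≥ 1/2.

1/2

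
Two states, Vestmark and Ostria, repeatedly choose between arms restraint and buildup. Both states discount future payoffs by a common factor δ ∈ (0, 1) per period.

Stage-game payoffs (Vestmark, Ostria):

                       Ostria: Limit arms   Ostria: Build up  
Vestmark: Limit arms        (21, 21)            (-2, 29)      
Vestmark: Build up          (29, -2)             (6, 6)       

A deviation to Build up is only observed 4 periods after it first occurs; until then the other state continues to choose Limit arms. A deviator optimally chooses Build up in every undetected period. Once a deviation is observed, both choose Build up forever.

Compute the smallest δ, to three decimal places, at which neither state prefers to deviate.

0.768

A deviator earns 29 for 4 periods, then 6 forever; cooperating earns 21 forever. Multiplying the IC by (1−δ):
21 ≥ 29(1−δ^4) + 6δ^4, so 23·δ^4 ≥ 8 and δ^4 ≥ 8/23.
δ ≥ (8/23)^(1/4) ≈ 0.768.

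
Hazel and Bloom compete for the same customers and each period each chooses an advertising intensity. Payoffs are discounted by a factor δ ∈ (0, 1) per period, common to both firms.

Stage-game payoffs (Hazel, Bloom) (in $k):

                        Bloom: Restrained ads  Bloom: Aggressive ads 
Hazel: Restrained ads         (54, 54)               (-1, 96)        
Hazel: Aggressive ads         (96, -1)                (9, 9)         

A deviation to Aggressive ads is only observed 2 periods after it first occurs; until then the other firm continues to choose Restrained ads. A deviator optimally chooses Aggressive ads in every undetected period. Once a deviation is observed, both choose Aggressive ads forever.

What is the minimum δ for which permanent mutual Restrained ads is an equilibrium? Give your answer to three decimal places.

0.695

The best deviation is to choose Aggressive ads for all 2 undetected periods, earning 96 each, then 9 forever once detected.
Deviation value: 96(1−δ^2)/(1−δ) + 9δ^2/(1−δ); cooperation value: 54/(1−δ).
IC: 54 ≥ 96(1−δ^2) + 9δ^2 = 96 − 87δ^2.
So δ^2 ≥ 42/87 = 14/29, giving δ ≥ (14/29)^(1/2) ≈ 0.695.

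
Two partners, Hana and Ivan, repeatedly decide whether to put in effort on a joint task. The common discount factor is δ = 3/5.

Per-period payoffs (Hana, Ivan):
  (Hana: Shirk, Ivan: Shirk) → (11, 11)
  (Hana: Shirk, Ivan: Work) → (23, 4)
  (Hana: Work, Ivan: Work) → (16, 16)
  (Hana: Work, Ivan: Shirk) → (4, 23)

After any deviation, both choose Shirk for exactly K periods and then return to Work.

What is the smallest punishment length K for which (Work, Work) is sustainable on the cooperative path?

IC: δ(1−δ^K)/(1−δ) ≥ (23−16)/(16−11) = 7/5.
With δ = 3/5: need 1 − δ^K ≥ 7/5·(1−3/5)/(3/5), i.e. δ^K ≤ 0.0667.
Since (3/5)^5 = 0.0778 and (3/5)^6 = 0.0467, the smallest such K is 6.

6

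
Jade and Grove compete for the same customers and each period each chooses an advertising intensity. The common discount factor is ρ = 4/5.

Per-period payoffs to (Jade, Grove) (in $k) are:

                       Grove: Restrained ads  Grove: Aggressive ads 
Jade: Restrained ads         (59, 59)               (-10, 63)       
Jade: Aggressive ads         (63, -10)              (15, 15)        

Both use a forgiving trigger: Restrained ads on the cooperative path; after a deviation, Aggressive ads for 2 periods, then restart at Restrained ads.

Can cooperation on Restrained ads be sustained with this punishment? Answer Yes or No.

A one-shot deviation gives 63 now, then 15 for 2 periods, then back to 59.
Gain from deviating: (63−59) today; loss: (59−15) in each of the next 2 periods.
No-deviation condition: (59−15)(ρ+…+ρ^2) ≥ 63−59, i.e. ρ+…+ρ^2 ≥ 1/11.
At ρ = 4/5: ρ+…+ρ^2 = 1.4400 ≥ 0.0909.
So cooperation is sustainable.

Yes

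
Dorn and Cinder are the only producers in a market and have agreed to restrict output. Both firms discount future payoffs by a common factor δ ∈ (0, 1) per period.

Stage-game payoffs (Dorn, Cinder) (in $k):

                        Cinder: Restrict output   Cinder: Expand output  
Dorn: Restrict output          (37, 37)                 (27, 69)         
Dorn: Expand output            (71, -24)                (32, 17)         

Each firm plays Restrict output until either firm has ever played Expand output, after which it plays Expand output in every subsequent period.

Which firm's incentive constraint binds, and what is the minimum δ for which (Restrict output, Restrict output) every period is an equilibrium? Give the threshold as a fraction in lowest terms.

Dorn; δ ≥ 34/39

Dorn's threshold: (71−37)/(71−32) = 34/39.
Cinder's threshold: (69−37)/(69−17) = 8/13.
34/39 > 8/13, so Dorn binds and δ* = 34/39.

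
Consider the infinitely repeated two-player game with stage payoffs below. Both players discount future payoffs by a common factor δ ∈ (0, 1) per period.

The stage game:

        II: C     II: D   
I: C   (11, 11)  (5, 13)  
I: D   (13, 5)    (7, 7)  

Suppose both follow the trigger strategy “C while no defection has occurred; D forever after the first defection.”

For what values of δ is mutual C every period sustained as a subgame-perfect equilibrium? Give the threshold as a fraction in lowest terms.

1/3

Under grim trigger the critical discount factor is (T−C)/(T−P) with T = 13, C = 11, P = 7.
δ* = (13−11)/(13−7) = 2/6 = 1/3.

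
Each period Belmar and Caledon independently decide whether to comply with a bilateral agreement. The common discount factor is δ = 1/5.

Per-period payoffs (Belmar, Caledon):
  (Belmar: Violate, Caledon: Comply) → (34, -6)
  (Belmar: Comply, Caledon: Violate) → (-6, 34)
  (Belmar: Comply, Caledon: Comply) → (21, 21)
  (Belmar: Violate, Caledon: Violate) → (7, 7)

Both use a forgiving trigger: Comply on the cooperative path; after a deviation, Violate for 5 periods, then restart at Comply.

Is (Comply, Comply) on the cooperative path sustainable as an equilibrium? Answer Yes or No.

No

A one-shot deviation gives 34 now, then 7 for 5 periods, then back to 21.
Gain from deviating: (34−21) today; loss: (21−7) in each of the next 5 periods.
No-deviation condition: (21−7)(δ+…+δ^5) ≥ 34−21, i.e. δ+…+δ^5 ≥ 13/14.
At δ = 1/5: δ+…+δ^5 = 0.2499 < 0.9286.
So cooperation is not sustainable.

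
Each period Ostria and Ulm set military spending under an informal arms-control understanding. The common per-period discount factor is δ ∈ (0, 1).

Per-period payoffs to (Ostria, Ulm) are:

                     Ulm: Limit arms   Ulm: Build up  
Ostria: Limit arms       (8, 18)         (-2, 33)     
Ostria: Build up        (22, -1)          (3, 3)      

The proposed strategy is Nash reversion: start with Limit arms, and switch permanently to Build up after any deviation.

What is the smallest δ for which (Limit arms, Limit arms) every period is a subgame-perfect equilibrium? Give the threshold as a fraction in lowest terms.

Ostria's threshold: (22−8)/(22−3) = 14/19.
Ulm's threshold: (33−18)/(33−3) = 1/2.
14/19 > 1/2, so Ostria binds and δ* = 14/19.

14/19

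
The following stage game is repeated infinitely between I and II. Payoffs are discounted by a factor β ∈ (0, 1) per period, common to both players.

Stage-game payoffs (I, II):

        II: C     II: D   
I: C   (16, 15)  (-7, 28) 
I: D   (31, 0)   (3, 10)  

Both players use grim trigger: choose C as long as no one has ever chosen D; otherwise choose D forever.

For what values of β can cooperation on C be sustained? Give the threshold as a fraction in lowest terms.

I's threshold: (31−16)/(31−3) = 15/28.
II's threshold: (28−15)/(28−10) = 13/18.
15/28 < 13/18, so II binds and β* = 13/18.

13/18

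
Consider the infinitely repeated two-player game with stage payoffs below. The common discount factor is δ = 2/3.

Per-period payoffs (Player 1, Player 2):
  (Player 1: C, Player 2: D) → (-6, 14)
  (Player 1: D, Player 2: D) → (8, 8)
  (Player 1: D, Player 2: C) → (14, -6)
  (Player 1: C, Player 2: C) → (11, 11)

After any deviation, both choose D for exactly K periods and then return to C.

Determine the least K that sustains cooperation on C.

2

No profitable deviation requires (11−8)(δ+…+δ^K) ≥ 14−11, i.e. δ+…+δ^K ≥ 1 ≈ 1.0000.
With δ = 2/3, the partial sums are K=1: 0.6667, K=2: 1.1111.
K = 2 is the first length at which the sum reaches 1.0000.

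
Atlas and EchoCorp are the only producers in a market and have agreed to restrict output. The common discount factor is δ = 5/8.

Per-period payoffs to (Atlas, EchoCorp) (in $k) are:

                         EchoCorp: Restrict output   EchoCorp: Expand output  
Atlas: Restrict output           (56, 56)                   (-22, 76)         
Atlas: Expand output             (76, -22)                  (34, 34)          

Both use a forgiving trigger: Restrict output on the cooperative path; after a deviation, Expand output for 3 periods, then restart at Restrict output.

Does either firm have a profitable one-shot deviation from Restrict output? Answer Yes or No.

No

A one-shot deviation gives 76 now, then 34 for 3 periods, then back to 56.
Gain from deviating: (76−56) today; loss: (56−34) in each of the next 3 periods.
No-deviation condition: (56−34)(δ+…+δ^3) ≥ 76−56, i.e. δ+…+δ^3 ≥ 10/11.
At δ = 5/8: δ+…+δ^3 = 1.2598 ≥ 0.9091.
So cooperation is sustainable.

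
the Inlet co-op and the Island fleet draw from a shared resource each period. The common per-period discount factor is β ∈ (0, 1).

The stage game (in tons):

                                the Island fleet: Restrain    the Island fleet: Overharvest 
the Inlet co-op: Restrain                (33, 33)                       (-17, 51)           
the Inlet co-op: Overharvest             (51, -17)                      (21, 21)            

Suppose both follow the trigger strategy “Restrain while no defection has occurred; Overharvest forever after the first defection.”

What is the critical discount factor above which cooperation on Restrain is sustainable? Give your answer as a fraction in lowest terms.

3/5

Under grim trigger the critical discount factor is (T−C)/(T−P) with T = 51, C = 33, P = 21.
β* = (51−33)/(51−21) = 18/30 = 3/5.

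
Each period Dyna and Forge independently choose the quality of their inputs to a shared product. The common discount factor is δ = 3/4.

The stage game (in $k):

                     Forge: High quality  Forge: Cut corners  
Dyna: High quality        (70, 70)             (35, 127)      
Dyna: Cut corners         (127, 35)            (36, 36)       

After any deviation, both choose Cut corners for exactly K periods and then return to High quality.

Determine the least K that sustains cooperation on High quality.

IC: δ(1−δ^K)/(1−δ) ≥ (127−70)/(70−36) = 57/34.
With δ = 3/4: need 1 − δ^K ≥ 57/34·(1−3/4)/(3/4), i.e. δ^K ≤ 0.4412.
Since (3/4)^2 = 0.5625 and (3/4)^3 = 0.4219, the smallest such K is 3.

3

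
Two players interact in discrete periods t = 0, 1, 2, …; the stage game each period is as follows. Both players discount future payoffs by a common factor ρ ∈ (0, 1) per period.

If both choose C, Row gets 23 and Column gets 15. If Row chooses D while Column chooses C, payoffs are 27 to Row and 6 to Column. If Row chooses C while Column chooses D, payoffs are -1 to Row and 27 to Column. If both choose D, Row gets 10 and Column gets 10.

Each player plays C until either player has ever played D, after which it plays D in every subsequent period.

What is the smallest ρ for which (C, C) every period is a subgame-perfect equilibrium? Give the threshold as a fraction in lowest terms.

Row: cooperation gives 23 each period; deviation gives 27 once then 10 forever.
  23/(1−ρ) ≥ 27 + 10ρ/(1−ρ) ⇒ ρ ≥ 4/17.
Column: cooperation gives 15 each period; deviation gives 27 once then 10 forever.
  ρ ≥ 12/17.
Both must hold, so the binding constraint is Column's: ρ ≥ 12/17.

12/17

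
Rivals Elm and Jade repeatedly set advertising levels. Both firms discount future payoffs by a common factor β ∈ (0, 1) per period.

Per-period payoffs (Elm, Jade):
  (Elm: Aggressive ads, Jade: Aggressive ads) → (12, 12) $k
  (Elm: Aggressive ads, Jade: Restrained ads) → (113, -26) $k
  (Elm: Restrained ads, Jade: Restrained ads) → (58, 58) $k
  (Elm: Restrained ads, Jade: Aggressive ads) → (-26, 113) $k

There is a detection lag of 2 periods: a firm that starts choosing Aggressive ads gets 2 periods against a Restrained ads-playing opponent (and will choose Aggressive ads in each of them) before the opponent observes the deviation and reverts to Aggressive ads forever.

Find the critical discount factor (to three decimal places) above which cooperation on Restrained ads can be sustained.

The best deviation is to choose Aggressive ads for all 2 undetected periods, earning 113 each, then 12 forever once detected.
Deviation value: 113(1−β^2)/(1−β) + 12β^2/(1−β); cooperation value: 58/(1−β).
IC: 58 ≥ 113(1−β^2) + 12β^2 = 113 − 101β^2.
So β^2 ≥ 55/101, giving β ≥ (55/101)^(1/2) ≈ 0.738.

0.738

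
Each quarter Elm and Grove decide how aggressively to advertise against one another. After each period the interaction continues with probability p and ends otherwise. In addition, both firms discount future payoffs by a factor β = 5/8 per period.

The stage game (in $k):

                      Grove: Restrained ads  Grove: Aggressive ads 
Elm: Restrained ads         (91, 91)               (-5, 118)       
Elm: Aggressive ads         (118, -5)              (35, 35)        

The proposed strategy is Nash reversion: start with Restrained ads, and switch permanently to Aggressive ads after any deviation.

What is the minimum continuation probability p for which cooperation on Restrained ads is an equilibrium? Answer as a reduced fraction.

Expected continuation weight on next period's payoff is β·p = 5/8·p, which plays the role of the discount factor.
Cooperation requires 5/8·p ≥ (118−91)/(118−35) = 27/83, hence p ≥ 216/415.

216/415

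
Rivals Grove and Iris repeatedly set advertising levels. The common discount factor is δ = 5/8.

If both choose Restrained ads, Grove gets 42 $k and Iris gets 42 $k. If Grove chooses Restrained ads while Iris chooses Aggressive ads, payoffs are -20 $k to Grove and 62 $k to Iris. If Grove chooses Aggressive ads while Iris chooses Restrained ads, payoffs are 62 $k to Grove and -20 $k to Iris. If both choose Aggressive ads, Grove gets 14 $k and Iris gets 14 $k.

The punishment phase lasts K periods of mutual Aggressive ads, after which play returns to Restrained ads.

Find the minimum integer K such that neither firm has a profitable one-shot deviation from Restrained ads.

2

No profitable deviation requires (42−14)(δ+…+δ^K) ≥ 62−42, i.e. δ+…+δ^K ≥ 5/7 ≈ 0.7143.
With δ = 5/8, the partial sums are K=1: 0.6250, K=2: 1.0156.
K = 2 is the first length at which the sum reaches 0.7143.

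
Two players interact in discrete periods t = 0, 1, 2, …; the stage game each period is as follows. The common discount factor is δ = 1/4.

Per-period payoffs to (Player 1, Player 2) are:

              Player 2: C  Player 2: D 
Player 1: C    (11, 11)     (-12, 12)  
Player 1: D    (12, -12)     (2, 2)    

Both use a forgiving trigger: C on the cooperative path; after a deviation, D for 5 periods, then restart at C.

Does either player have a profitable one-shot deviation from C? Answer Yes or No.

Comparing payoff streams over the 6 periods until play realigns: cooperate → 11(1+δ+…+δ^5); deviate → 12 + 2(δ+…+δ^5).
Cooperation is sustained iff (11−2)(δ+…+δ^5) ≥ 12−11.
δ+…+δ^5 = 1/4·(1−(1/4)^5)/(1−1/4) = 0.3330, and (12−11)/(11−2) = 0.1111.
0.3330 ≥ 0.1111, so cooperation is sustainable.

No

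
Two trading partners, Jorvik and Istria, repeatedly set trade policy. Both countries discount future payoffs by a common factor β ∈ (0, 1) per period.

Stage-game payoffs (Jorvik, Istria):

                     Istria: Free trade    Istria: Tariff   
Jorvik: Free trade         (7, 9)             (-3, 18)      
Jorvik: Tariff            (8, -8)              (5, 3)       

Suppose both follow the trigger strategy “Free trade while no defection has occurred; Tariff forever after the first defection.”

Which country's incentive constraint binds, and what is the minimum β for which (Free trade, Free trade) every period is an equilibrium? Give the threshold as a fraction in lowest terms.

Istria; β ≥ 3/5

Jorvik's threshold: (8−7)/(8−5) = 1/3.
Istria's threshold: (18−9)/(18−3) = 3/5.
1/3 < 3/5, so Istria binds and β* = 3/5.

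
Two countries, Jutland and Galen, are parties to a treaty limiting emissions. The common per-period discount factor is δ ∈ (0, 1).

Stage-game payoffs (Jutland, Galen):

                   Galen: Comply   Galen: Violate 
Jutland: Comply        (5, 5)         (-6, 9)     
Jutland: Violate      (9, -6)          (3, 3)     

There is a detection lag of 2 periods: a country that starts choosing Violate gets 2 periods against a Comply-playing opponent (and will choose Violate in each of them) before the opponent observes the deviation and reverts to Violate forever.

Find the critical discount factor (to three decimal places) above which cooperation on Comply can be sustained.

0.816

A deviator earns 9 for 2 periods, then 3 forever; cooperating earns 5 forever. Multiplying the IC by (1−δ):
5 ≥ 9(1−δ^2) + 3δ^2, so 6·δ^2 ≥ 4 and δ^2 ≥ 2/3.
δ ≥ (2/3)^(1/2) ≈ 0.816.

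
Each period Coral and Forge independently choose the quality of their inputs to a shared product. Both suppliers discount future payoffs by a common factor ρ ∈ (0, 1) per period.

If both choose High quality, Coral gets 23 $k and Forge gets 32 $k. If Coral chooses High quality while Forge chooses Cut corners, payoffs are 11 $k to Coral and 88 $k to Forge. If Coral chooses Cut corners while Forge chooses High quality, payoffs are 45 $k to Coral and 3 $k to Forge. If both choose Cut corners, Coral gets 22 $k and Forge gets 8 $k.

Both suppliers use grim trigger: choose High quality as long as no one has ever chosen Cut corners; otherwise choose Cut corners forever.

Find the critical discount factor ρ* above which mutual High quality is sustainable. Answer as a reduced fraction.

Coral's threshold: (45−23)/(45−22) = 22/23.
Forge's threshold: (88−32)/(88−8) = 7/10.
22/23 > 7/10, so Coral binds and ρ* = 22/23.

22/23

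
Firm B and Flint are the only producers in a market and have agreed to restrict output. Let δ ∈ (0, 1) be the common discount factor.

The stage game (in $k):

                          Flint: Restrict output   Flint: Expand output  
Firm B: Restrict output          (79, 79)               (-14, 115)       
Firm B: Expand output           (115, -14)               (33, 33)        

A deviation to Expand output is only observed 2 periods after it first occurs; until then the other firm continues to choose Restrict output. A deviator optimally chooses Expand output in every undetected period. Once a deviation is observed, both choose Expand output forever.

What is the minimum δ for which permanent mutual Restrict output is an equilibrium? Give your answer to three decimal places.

0.663

The best deviation is to choose Expand output for all 2 undetected periods, earning 115 each, then 33 forever once detected.
Deviation value: 115(1−δ^2)/(1−δ) + 33δ^2/(1−δ); cooperation value: 79/(1−δ).
IC: 79 ≥ 115(1−δ^2) + 33δ^2 = 115 − 82δ^2.
So δ^2 ≥ 36/82 = 18/41, giving δ ≥ (18/41)^(1/2) ≈ 0.663.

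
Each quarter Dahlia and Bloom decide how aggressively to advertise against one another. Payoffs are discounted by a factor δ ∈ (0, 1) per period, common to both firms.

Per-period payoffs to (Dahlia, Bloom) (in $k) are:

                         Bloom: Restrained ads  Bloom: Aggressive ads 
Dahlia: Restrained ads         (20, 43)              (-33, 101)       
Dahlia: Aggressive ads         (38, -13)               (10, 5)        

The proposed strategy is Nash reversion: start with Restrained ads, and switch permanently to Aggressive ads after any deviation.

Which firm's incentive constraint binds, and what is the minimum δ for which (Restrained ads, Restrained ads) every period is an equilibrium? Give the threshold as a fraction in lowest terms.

Dahlia: cooperation gives 20 each period; deviation gives 38 once then 10 forever.
  20/(1−δ) ≥ 38 + 10δ/(1−δ) ⇒ δ ≥ 18/28 = 9/14.
Bloom: cooperation gives 43 each period; deviation gives 101 once then 5 forever.
  δ ≥ 58/96 = 29/48.
Both must hold, so the binding constraint is Dahlia's: δ ≥ 9/14.

Dahlia; δ ≥ 9/14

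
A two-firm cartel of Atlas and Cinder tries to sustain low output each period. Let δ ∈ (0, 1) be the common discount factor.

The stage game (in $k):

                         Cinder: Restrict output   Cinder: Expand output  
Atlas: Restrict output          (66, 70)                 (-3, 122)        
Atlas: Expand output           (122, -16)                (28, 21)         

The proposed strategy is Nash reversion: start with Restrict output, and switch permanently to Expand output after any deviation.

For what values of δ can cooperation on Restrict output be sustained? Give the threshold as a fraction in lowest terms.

Atlas's threshold: (122−66)/(122−28) = 28/47.
Cinder's threshold: (122−70)/(122−21) = 52/101.
28/47 > 52/101, so Atlas binds and δ* = 28/47.

28/47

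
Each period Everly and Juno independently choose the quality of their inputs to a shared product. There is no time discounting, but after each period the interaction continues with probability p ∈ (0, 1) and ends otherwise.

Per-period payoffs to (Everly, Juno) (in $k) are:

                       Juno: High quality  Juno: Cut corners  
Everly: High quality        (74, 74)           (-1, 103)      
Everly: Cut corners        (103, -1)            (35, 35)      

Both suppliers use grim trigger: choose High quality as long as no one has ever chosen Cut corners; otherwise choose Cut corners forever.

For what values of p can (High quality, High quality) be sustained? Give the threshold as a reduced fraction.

29/68

With no time discounting, the continuation probability p plays the role of the discount factor.
Grim-trigger IC: 74/(1−p) ≥ 103 + 35p/(1−p) ⇒ p ≥ (103−74)/(103−35) = 29/68.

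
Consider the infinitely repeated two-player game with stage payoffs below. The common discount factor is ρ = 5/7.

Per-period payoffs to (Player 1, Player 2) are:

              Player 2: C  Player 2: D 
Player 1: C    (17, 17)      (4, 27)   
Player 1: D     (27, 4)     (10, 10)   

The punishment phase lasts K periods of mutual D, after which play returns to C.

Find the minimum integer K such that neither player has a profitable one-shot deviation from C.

3

No profitable deviation requires (17−10)(ρ+…+ρ^K) ≥ 27−17, i.e. ρ+…+ρ^K ≥ 10/7 ≈ 1.4286.
With ρ = 5/7, the partial sums are K=1: 0.7143, K=2: 1.2245, K=3: 1.5889.
K = 3 is the first length at which the sum reaches 1.4286.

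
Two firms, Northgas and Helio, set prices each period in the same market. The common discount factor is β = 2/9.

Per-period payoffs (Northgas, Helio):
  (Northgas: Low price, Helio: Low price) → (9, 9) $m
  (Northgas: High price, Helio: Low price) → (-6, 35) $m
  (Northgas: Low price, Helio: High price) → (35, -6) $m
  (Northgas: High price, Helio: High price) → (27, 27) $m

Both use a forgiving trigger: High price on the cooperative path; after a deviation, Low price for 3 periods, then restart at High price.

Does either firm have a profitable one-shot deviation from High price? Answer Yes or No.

Yes

IC: β+…+β^3 ≥ (35−27)/(27−9) = 4/9.
At β = 2/9: partial sum = 0.2826 < 0.4444. Cooperation not sustainable.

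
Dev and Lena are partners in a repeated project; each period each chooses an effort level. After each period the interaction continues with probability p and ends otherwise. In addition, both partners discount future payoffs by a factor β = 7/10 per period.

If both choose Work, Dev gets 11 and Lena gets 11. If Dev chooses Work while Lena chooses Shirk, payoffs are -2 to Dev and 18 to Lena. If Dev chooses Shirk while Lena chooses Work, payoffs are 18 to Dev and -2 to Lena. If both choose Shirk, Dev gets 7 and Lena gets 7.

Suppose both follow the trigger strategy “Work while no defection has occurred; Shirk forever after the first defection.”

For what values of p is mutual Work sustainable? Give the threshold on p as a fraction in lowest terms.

With continuation probability p and discount β, the effective per-period discount factor is βp.
Grim-trigger IC: βp ≥ (18−11)/(18−7) = 7/11.
So p ≥ (7/11)/(7/10) = 10/11.

10/11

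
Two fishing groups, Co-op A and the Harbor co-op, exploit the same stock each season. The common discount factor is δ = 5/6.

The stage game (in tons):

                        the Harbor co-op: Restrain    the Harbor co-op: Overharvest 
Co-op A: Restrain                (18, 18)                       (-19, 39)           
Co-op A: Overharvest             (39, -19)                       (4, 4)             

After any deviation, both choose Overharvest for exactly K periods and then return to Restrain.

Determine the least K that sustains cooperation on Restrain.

No profitable deviation requires (18−4)(δ+…+δ^K) ≥ 39−18, i.e. δ+…+δ^K ≥ 3/2 ≈ 1.5000.
With δ = 5/6, the partial sums are K=1: 0.8333, K=2: 1.5278.
K = 2 is the first length at which the sum reaches 1.5000.

2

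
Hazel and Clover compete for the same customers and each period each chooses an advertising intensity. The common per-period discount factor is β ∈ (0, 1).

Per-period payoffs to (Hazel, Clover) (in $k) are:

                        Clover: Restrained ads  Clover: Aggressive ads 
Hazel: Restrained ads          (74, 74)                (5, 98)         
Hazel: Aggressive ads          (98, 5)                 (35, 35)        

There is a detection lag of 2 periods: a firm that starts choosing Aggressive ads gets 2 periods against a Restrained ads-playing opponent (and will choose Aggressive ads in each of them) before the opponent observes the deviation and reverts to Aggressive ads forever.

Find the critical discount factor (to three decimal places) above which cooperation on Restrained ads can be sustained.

A deviator earns 98 for 2 periods, then 35 forever; cooperating earns 74 forever. Multiplying the IC by (1−β):
74 ≥ 98(1−β^2) + 35β^2, so 63·β^2 ≥ 24 and β^2 ≥ 8/21.
β ≥ (8/21)^(1/2) ≈ 0.617.

0.617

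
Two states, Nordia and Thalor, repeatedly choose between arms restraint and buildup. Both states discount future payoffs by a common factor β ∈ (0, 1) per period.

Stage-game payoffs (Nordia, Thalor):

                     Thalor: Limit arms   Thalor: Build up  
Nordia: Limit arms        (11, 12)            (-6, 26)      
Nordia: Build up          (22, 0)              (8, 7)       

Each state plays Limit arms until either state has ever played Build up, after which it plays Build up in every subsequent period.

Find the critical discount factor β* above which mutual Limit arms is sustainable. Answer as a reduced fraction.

11/14

For Nordia: deviation gain 22−11 = 11, per-period punishment loss 11−8 = 3. IC gives β ≥ 11/14.
For Thalor: gain 14, loss 5 per period, so β ≥ 14/19.
The tighter constraint is Nordia's, so cooperation needs β ≥ 11/14.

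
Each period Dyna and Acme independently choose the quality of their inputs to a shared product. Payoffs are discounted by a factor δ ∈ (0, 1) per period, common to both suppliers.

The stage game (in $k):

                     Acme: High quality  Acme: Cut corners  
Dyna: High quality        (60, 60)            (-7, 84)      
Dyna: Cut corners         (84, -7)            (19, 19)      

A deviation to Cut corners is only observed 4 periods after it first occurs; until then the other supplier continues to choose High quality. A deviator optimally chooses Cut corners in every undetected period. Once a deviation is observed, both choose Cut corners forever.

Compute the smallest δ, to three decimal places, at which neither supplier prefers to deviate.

0.780

Deviating for the 4 undetected periods gains 84−60 = 24 per period over cooperation, then loses 60−19 = 41 per period forever once punishment starts.
Gain: 24(1 + δ + … + δ^3); loss: 41·δ^4/(1−δ).
No profitable deviation ⇔ 24(1−δ^4) ≤ 41·δ^4, i.e. δ^4 ≥ 24/(24+41) = 24/65.
Hence δ ≥ (24/65)^(1/4) ≈ 0.780.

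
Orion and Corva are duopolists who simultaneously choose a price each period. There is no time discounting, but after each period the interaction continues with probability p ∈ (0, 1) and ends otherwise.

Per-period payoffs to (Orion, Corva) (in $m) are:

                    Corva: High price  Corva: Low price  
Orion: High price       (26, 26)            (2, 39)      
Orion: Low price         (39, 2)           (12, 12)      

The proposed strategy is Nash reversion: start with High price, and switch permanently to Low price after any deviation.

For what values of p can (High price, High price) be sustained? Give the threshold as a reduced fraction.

13/27

With no time discounting, the continuation probability p plays the role of the discount factor.
Grim-trigger IC: 26/(1−p) ≥ 39 + 12p/(1−p) ⇒ p ≥ (39−26)/(39−12) = 13/27.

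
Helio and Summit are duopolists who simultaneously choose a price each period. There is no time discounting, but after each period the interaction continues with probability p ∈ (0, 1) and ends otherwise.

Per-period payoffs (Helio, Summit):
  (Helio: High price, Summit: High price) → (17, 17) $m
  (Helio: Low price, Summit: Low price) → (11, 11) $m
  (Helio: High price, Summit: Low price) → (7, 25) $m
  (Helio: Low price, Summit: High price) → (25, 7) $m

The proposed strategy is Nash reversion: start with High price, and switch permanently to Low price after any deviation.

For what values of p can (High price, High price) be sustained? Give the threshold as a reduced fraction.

Expected cooperation value is 17 + p·17 + p²·17 + … = 17/(1−p); deviation gives 25 + p·11/(1−p).
17 ≥ 25(1−p) + 11p ⇒ 14p ≥ 8 ⇒ p ≥ 8/14 = 4/7.

4/7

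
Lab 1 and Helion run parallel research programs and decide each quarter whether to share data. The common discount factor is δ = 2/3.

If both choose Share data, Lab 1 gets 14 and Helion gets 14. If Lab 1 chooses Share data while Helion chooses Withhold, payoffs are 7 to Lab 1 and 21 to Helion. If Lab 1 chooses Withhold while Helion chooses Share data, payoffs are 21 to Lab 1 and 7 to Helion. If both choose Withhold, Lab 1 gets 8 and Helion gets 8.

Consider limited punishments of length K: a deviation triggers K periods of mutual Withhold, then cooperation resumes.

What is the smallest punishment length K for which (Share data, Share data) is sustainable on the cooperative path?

No profitable deviation requires (14−8)(δ+…+δ^K) ≥ 21−14, i.e. δ+…+δ^K ≥ 7/6 ≈ 1.1667.
With δ = 2/3, the partial sums are K=1: 0.6667, K=2: 1.1111, K=3: 1.4074.
K = 3 is the first length at which the sum reaches 1.1667.

3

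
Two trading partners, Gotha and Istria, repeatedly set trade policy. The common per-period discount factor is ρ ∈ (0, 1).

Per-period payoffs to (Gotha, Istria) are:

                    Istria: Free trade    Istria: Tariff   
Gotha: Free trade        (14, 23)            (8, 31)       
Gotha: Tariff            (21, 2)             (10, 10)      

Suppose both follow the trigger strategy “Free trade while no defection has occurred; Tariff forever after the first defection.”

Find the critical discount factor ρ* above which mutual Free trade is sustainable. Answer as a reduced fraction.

7/11

Gotha's threshold: (21−14)/(21−10) = 7/11.
Istria's threshold: (31−23)/(31−10) = 8/21.
7/11 > 8/21, so Gotha binds and ρ* = 7/11.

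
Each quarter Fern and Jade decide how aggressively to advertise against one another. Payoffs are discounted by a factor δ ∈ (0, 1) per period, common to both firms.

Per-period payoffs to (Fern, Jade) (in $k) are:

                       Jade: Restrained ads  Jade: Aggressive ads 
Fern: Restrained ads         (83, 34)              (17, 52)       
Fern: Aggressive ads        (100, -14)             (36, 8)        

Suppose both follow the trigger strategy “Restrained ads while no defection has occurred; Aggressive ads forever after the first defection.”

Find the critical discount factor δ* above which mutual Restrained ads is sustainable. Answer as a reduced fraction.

9/22

Fern's threshold: (100−83)/(100−36) = 17/64.
Jade's threshold: (52−34)/(52−8) = 9/22.
17/64 < 9/22, so Jade binds and δ* = 9/22.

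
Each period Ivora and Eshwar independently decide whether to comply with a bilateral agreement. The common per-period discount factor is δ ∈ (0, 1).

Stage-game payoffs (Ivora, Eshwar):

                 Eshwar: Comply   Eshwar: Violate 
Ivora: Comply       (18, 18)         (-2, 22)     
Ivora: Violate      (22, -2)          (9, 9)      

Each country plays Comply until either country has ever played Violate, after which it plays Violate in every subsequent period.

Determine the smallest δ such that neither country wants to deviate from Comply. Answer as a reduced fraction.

Cooperation forever yields 18 each period: 18/(1−δ).
Deviating yields 22 once, then 9 forever: 22 + 9δ/(1−δ).
No profitable deviation requires 18/(1−δ) ≥ 22 + 9δ/(1−δ).
Multiplying by (1−δ): 18 ≥ 22(1−δ) + 9δ = 22 − 13δ.
So 13δ ≥ 4, i.e. δ ≥ 4/13.

4/13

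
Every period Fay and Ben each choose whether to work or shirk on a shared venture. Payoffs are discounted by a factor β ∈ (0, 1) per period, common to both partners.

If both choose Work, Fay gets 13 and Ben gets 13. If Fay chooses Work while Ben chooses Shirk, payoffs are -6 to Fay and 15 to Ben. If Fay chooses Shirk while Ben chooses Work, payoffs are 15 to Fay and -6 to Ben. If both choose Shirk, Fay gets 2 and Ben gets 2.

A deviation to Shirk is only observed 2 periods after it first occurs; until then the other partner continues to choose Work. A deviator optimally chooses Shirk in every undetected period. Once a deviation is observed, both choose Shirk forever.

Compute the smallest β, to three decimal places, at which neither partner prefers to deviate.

The best deviation is to choose Shirk for all 2 undetected periods, earning 15 each, then 2 forever once detected.
Deviation value: 15(1−β^2)/(1−β) + 2β^2/(1−β); cooperation value: 13/(1−β).
IC: 13 ≥ 15(1−β^2) + 2β^2 = 15 − 13β^2.
So β^2 ≥ 2/13, giving β ≥ (2/13)^(1/2) ≈ 0.392.

0.392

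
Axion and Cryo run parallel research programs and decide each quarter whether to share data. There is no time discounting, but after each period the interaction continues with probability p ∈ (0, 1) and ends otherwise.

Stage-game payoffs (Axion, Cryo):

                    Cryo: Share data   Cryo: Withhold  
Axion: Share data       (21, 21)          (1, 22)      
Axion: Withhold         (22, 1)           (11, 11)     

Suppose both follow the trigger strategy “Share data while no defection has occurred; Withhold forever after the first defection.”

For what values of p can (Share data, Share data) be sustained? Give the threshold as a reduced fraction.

Expected cooperation value is 21 + p·21 + p²·21 + … = 21/(1−p); deviation gives 22 + p·11/(1−p).
21 ≥ 22(1−p) + 11p ⇒ 11p ≥ 1 ⇒ p ≥ 1/11.

1/11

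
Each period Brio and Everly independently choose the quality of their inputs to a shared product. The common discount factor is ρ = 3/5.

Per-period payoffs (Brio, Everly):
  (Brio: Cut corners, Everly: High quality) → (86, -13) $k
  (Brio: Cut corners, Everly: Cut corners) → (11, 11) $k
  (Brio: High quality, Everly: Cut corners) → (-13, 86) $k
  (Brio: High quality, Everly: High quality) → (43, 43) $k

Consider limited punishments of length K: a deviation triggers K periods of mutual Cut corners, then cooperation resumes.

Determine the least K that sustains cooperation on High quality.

IC: ρ(1−ρ^K)/(1−ρ) ≥ (86−43)/(43−11) = 43/32.
With ρ = 3/5: need 1 − ρ^K ≥ 43/32·(1−3/5)/(3/5), i.e. ρ^K ≤ 0.1042.
Since (3/5)^4 = 0.1296 and (3/5)^5 = 0.0778, the smallest such K is 5.

5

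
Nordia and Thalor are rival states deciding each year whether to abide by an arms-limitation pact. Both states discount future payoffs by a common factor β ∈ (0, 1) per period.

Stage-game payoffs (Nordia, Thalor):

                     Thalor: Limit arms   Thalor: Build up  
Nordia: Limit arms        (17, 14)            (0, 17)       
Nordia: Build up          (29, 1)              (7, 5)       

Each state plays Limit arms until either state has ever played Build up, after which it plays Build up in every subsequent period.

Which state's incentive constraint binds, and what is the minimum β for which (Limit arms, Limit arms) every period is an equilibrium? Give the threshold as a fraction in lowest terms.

Nordia: cooperation gives 17 each period; deviation gives 29 once then 7 forever.
  17/(1−β) ≥ 29 + 7β/(1−β) ⇒ β ≥ 12/22 = 6/11.
Thalor: cooperation gives 14 each period; deviation gives 17 once then 5 forever.
  β ≥ 3/12 = 1/4.
Both must hold, so the binding constraint is Nordia's: β ≥ 6/11.

Nordia; β ≥ 6/11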